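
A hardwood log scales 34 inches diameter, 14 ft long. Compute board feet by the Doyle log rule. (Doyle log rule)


Doyle: BF = (D - 4)^2 * L / 16
Adjusted diameter = 34 - 4 = 30 in
(D-4)^2 = 30^2 = 900
BF = 900 * 14 / 16 = 788 BF

788


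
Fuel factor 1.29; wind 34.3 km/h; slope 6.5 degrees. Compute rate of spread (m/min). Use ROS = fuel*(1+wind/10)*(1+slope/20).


Formula: ROS = fuel * (1 + wind/10) * (1 + slope/20)
Wind factor = 1 + 34.3/10 = 4.43
Slope factor = 1 + 6.5/20 = 1.325
ROS = 1.29 * 4.43 * 1.325 = 7.57 m/min

7.57


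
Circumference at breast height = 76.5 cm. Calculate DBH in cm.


Formula: DBH = C / pi
DBH = 76.5 / pi
pi = 3.14159...
DBH = 24.4 cm

24.4


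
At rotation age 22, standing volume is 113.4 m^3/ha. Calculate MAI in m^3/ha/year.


Formula: MAI = Total Volume / Stand Age
MAI = 113.4 m^3/ha / 22 years
MAI = 5.15 m^3/ha/year

5.15


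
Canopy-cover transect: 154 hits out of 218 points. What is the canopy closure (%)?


Formula: Canopy closure = covered points / total points * 100
Closure = 154 / 218 * 100
Closure = 0.7064 * 100 = 70.6%

70.6


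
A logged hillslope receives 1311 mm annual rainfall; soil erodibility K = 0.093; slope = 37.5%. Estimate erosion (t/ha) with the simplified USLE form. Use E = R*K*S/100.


Formula: E = R * K * S / 100  (simplified USLE)
R * K = 1311 * 0.093 = 121.923
E = 121.923 * 37.5 / 100 = 45.72 t/ha

45.72


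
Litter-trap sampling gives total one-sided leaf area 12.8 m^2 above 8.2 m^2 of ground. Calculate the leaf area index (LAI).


Formula: LAI = total leaf area / ground area  (dimensionless)
LAI = 12.8 m^2 / 8.2 m^2
LAI = 1.56

1.56


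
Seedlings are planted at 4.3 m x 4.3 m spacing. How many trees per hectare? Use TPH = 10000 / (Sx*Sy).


Formula: TPH = 10000 m^2/ha / (spacing_x * spacing_y)
Area per tree = 4.3 m * 4.3 m = 18.49 m^2
TPH = 10000 / 18.49 = 541 trees/ha

541


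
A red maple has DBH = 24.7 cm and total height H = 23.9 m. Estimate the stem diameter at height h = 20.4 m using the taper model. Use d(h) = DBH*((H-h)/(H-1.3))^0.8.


Taper: d(h) = DBH * ((H - h) / (H - 1.3))^0.8
Numerator = H - h = 23.9 - 20.4 = 3.5 m
Denominator = H - 1.3 = 23.9 - 1.3 = 22.6 m
Ratio = 3.5 / 22.6 = 0.15487
d = 24.7 * 0.15487^0.8 = 5.6 cm

5.6


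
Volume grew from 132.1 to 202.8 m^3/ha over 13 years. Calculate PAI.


Formula: PAI = (V_T2 - V_T1) / (T2 - T1)
Volume increment = 202.8 - 132.1 = 70.7 m^3/ha
PAI = 70.7 / 13 = 5.44 m^3/ha/year

5.44


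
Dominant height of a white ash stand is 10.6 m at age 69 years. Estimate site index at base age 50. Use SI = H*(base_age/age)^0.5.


Formula: SI = H_dom * (base_age / age)^0.5
Age ratio = 50 / 69 = 0.72464
sqrt(age_ratio) = 0.85126
SI = 10.6 * 0.85126 = 9.0 m

9.0


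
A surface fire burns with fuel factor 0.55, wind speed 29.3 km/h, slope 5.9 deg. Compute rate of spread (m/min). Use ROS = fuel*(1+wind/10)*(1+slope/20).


Formula: ROS = fuel * (1 + wind/10) * (1 + slope/20)
Wind factor = 1 + 29.3/10 = 3.93
Slope factor = 1 + 5.9/20 = 1.295
ROS = 0.55 * 3.93 * 1.295 = 2.8 m/min

2.8


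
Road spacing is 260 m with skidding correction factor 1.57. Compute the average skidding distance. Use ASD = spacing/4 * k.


Formula: ASD = (spacing / 4) * correction
Uncorrected distance = spacing / 4 = 260 / 4 = 65 m
ASD = 65 * 1.57 = 102 m

102


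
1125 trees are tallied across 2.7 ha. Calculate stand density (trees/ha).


Formula: Stand Density = N_trees / Area_ha
Density = 1125 trees / 2.7 ha
Density = 417 trees/ha

417


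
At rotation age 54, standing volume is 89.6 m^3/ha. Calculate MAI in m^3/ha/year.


Formula: MAI = Total Volume / Stand Age
MAI = 89.6 m^3/ha / 54 years
MAI = 1.66 m^3/ha/year

1.66


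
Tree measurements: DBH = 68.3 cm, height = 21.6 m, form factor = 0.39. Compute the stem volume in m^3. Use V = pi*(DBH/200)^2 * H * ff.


Formula: V = pi * (DBH/200)^2 * H * ff
Radius = DBH/200 = 68.3/200 = 0.3415 m
Radius^2 = 0.3415^2 = 0.11662225 m^2
V = pi * 0.11662225 * 21.6 * 0.39
V = 3.086 m^3

3.086


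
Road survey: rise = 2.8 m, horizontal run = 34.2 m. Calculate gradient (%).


Formula: Gradient = rise / run * 100
Gradient = 2.8 / 34.2 * 100 = 8.2%

8.2


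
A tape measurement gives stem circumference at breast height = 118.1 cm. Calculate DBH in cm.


Formula: DBH = C / pi
DBH = 118.1 / pi
pi = 3.14159...
DBH = 37.6 cm

37.6


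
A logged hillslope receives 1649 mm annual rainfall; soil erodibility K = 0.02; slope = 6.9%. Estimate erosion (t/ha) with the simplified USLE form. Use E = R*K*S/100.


Formula: E = R * K * S / 100  (simplified USLE)
R * K = 1649 * 0.02 = 32.98
E = 32.98 * 6.9 / 100 = 2.28 t/ha

2.28


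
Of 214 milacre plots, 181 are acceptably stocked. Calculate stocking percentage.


Formula: Stocking % = stocked plots / total plots * 100
Stocking = 181 / 214 * 100
Stocking = 0.8458 * 100 = 84.6%

84.6


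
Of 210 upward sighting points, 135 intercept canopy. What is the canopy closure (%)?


Formula: Canopy closure = covered points / total points * 100
Closure = 135 / 210 * 100
Closure = 0.6429 * 100 = 64.3%

64.3


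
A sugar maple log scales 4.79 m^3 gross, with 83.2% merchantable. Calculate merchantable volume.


Formula: MV = V_total * (merchantable_pct / 100)
Merchantable fraction = 83.2% / 100 = 0.832
MV = 4.79 m^3 * 0.832 = 3.985 m^3

3.985


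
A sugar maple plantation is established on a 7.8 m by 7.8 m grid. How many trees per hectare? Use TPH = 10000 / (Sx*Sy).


Formula: TPH = 10000 m^2/ha / (spacing_x * spacing_y)
Area per tree = 7.8 m * 7.8 m = 60.84 m^2
TPH = 10000 / 60.84 = 164 trees/ha

164


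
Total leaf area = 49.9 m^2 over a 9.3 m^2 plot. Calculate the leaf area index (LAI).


Formula: LAI = total leaf area / ground area  (dimensionless)
LAI = 49.9 m^2 / 9.3 m^2
LAI = 5.37

5.37


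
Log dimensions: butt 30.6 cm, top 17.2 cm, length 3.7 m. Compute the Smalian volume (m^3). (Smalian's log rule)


Smalian: V = (A1 + A2)/2 * L,  A = pi*(D/200)^2
A1 = pi*(30.6/200)^2 = 0.073542 m^2
A2 = pi*(17.2/200)^2 = 0.023235 m^2
V = (0.073542+0.023235)/2*3.7 = 0.179 m^3

0.179


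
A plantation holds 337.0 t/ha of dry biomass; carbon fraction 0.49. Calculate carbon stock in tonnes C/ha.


Formula: Carbon Stock = Biomass * Carbon Fraction
C = 337.0 t/ha * 0.49
C = 165.1 t C/ha

165.1


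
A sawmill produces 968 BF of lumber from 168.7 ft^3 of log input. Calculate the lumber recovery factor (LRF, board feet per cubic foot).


Formula: LRF = Lumber Output (BF) / Log Input (ft^3)
LRF = 968 BF / 168.7 ft^3
LRF = 5.74 BF/ft^3

5.74


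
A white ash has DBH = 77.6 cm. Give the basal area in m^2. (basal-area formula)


Formula: BA = pi * (DBH/2)^2 / 10000  (cm^2 to m^2)
Radius = DBH/2 = 77.6/2 = 38.8 cm
BA = pi * 38.8^2 / 10000
   = 4729.4792 cm^2 / 10000
   = 0.4729 m^2

0.4729


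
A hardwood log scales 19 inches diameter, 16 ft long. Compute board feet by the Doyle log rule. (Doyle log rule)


Doyle: BF = (D - 4)^2 * L / 16
Adjusted diameter = 19 - 4 = 15 in
(D-4)^2 = 15^2 = 225
BF = 225 * 16 / 16 = 225 BF

225


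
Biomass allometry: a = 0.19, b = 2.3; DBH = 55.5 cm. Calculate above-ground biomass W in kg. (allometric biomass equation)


Formula: W = a * DBH^b  (allometric power law)
DBH^b = 55.5^2.3 = 10277.1776
W = 0.19 * 10277.1776 = 1952.7 kg

1952.7


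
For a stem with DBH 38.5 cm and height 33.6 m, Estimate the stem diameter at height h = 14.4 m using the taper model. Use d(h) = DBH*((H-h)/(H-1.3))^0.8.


Taper: d(h) = DBH * ((H - h) / (H - 1.3))^0.8
Numerator = H - h = 33.6 - 14.4 = 19.2 m
Denominator = H - 1.3 = 33.6 - 1.3 = 32.3 m
Ratio = 19.2 / 32.3 = 0.59443
d = 38.5 * 0.59443^0.8 = 25.4 cm

25.4


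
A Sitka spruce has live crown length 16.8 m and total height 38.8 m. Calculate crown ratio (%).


Formula: Crown Ratio = (Crown Length / Total Height) * 100
CR = (16.8 m / 38.8 m) * 100
CR = 0.433 * 100 = 43.3%

43.3


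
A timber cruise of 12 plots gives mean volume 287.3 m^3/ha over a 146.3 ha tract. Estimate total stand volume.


Formula: Total Volume = Mean Volume per ha * Total Area
Total Volume = 287.3 m^3/ha * 146.3 ha
Total Volume = 42032 m^3

42032


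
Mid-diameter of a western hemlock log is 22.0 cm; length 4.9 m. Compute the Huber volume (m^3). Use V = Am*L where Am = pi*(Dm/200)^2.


Huber: V = Am * L,  Am = pi*(Dm/200)^2
Am = pi*(22.0/200)^2 = 0.038013 m^2
V = 0.038013*4.9 = 0.1863 m^3

0.1863


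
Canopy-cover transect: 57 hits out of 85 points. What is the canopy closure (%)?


Formula: Canopy closure = covered points / total points * 100
Closure = 57 / 85 * 100
Closure = 0.6706 * 100 = 67.1%

67.1


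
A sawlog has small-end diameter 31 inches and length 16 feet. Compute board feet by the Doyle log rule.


Doyle: BF = (D - 4)^2 * L / 16
Adjusted diameter = 31 - 4 = 27 in
(D-4)^2 = 27^2 = 729
BF = 729 * 16 / 16 = 729 BF

729


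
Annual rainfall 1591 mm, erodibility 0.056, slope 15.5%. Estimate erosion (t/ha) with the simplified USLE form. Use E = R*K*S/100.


Formula: E = R * K * S / 100  (simplified USLE)
R * K = 1591 * 0.056 = 89.096
E = 89.096 * 15.5 / 100 = 13.81 t/ha

13.81


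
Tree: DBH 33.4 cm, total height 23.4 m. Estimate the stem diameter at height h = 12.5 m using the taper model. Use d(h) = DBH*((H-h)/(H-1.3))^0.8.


Taper: d(h) = DBH * ((H - h) / (H - 1.3))^0.8
Numerator = H - h = 23.4 - 12.5 = 10.9 m
Denominator = H - 1.3 = 23.4 - 1.3 = 22.1 m
Ratio = 10.9 / 22.1 = 0.49321
d = 33.4 * 0.49321^0.8 = 19.0 cm

19.0


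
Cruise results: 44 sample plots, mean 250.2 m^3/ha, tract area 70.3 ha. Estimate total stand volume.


Formula: Total Volume = Mean Volume per ha * Total Area
Total Volume = 250.2 m^3/ha * 70.3 ha
Total Volume = 17589 m^3

17589


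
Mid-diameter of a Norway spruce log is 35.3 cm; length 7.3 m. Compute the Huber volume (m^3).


Huber: V = Am * L,  Am = pi*(Dm/200)^2
Am = pi*(35.3/200)^2 = 0.097868 m^2
V = 0.097868*7.3 = 0.7144 m^3

0.7144


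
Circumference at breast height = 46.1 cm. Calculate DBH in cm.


Formula: DBH = C / pi
DBH = 46.1 / pi
pi = 3.14159...
DBH = 14.7 cm

14.7


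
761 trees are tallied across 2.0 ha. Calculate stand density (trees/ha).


Formula: Stand Density = N_trees / Area_ha
Density = 761 trees / 2.0 ha
Density = 381 trees/ha

381


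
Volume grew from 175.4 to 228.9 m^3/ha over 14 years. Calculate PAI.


Formula: PAI = (V_T2 - V_T1) / (T2 - T1)
Volume increment = 228.9 - 175.4 = 53.5 m^3/ha
PAI = 53.5 / 14 = 3.82 m^3/ha/year

3.82


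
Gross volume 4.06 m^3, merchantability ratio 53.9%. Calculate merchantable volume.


Formula: MV = V_total * (merchantable_pct / 100)
Merchantable fraction = 53.9% / 100 = 0.539
MV = 4.06 m^3 * 0.539 = 2.188 m^3

2.188


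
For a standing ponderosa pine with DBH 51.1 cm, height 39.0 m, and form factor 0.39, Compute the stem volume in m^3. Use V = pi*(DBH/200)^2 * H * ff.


Formula: V = pi * (DBH/200)^2 * H * ff
Radius = DBH/200 = 51.1/200 = 0.2555 m
Radius^2 = 0.2555^2 = 0.06528025 m^2
V = pi * 0.06528025 * 39.0 * 0.39
V = 3.119 m^3

3.119


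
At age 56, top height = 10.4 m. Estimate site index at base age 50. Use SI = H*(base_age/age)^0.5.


Formula: SI = H_dom * (base_age / age)^0.5
Age ratio = 50 / 56 = 0.89286
sqrt(age_ratio) = 0.94491
SI = 10.4 * 0.94491 = 9.8 m

9.8


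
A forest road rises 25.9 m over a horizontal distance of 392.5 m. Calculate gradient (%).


Formula: Gradient = rise / run * 100
Gradient = 25.9 / 392.5 * 100 = 6.6%

6.6


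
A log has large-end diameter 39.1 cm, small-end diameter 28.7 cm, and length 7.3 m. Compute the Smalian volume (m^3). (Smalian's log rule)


Smalian: V = (A1 + A2)/2 * L,  A = pi*(D/200)^2
A1 = pi*(39.1/200)^2 = 0.120072 m^2
A2 = pi*(28.7/200)^2 = 0.064692 m^2
V = (0.120072+0.064692)/2*7.3 = 0.6744 m^3

0.6744


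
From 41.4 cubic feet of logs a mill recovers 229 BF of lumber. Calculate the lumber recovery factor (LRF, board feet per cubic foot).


Formula: LRF = Lumber Output (BF) / Log Input (ft^3)
LRF = 229 BF / 41.4 ft^3
LRF = 5.53 BF/ft^3

5.53


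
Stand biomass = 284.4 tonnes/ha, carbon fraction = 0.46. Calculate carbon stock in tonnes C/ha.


Formula: Carbon Stock = Biomass * Carbon Fraction
C = 284.4 t/ha * 0.46
C = 130.8 t C/ha

130.8


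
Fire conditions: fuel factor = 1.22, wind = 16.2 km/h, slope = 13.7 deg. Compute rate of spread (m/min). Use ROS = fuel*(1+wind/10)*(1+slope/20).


Formula: ROS = fuel * (1 + wind/10) * (1 + slope/20)
Wind factor = 1 + 16.2/10 = 2.62
Slope factor = 1 + 13.7/20 = 1.685
ROS = 1.22 * 2.62 * 1.685 = 5.39 m/min

5.39


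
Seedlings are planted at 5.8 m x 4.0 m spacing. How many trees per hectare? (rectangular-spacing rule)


Formula: TPH = 10000 m^2/ha / (spacing_x * spacing_y)
Area per tree = 5.8 m * 4.0 m = 23.2 m^2
TPH = 10000 / 23.2 = 431 trees/ha

431


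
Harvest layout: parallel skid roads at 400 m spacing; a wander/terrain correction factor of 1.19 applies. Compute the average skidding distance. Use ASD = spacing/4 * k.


Formula: ASD = (spacing / 4) * correction
Uncorrected distance = spacing / 4 = 400 / 4 = 100 m
ASD = 100 * 1.19 = 119 m

119


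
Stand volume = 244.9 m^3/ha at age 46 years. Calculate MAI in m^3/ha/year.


Formula: MAI = Total Volume / Stand Age
MAI = 244.9 m^3/ha / 46 years
MAI = 5.32 m^3/ha/year

5.32


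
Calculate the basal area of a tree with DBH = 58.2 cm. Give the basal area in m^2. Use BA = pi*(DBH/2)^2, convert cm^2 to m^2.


Formula: BA = pi * (DBH/2)^2 / 10000  (cm^2 to m^2)
Radius = DBH/2 = 58.2/2 = 29.1 cm
BA = pi * 29.1^2 / 10000
   = 2660.3321 cm^2 / 10000
   = 0.266 m^2

0.266


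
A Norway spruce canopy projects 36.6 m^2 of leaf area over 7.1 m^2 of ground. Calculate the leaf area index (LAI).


Formula: LAI = total leaf area / ground area  (dimensionless)
LAI = 36.6 m^2 / 7.1 m^2
LAI = 5.15

5.15


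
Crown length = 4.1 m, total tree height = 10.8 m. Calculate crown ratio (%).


Formula: Crown Ratio = (Crown Length / Total Height) * 100
CR = (4.1 m / 10.8 m) * 100
CR = 0.3796 * 100 = 38.0%

38.0


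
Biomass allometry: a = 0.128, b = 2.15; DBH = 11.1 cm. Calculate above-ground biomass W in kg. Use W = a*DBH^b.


Formula: W = a * DBH^b  (allometric power law)
DBH^b = 11.1^2.15 = 176.7846
W = 0.128 * 176.7846 = 22.6 kg

22.6


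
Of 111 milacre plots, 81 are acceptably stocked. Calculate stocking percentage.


Formula: Stocking % = stocked plots / total plots * 100
Stocking = 81 / 111 * 100
Stocking = 0.7297 * 100 = 73.0%

73.0


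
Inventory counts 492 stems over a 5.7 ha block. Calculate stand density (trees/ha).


Formula: Stand Density = N_trees / Area_ha
Density = 492 trees / 5.7 ha
Density = 86 trees/ha

86


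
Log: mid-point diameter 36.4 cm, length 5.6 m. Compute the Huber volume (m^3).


Huber: V = Am * L,  Am = pi*(Dm/200)^2
Am = pi*(36.4/200)^2 = 0.104062 m^2
V = 0.104062*5.6 = 0.5827 m^3

0.5827


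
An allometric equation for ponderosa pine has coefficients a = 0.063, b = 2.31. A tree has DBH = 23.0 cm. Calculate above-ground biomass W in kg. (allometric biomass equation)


Formula: W = a * DBH^b  (allometric power law)
DBH^b = 23.0^2.31 = 1398.2708
W = 0.063 * 1398.2708 = 88.1 kg

88.1


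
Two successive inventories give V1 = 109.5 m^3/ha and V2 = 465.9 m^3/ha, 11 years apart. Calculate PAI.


Formula: PAI = (V_T2 - V_T1) / (T2 - T1)
Volume increment = 465.9 - 109.5 = 356.4 m^3/ha
PAI = 356.4 / 11 = 32.4 m^3/ha/year

32.4


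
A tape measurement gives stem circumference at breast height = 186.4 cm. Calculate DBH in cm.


Formula: DBH = C / pi
DBH = 186.4 / pi
pi = 3.14159...
DBH = 59.3 cm

59.3


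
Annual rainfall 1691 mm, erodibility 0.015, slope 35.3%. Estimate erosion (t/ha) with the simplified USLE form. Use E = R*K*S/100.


Formula: E = R * K * S / 100  (simplified USLE)
R * K = 1691 * 0.015 = 25.365
E = 25.365 * 35.3 / 100 = 8.95 t/ha

8.95


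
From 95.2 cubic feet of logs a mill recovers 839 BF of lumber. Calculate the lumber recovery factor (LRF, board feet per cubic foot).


Formula: LRF = Lumber Output (BF) / Log Input (ft^3)
LRF = 839 BF / 95.2 ft^3
LRF = 8.81 BF/ft^3

8.81


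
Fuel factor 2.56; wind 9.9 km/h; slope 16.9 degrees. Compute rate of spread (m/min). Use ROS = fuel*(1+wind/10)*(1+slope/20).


Formula: ROS = fuel * (1 + wind/10) * (1 + slope/20)
Wind factor = 1 + 9.9/10 = 1.99
Slope factor = 1 + 16.9/20 = 1.845
ROS = 2.56 * 1.99 * 1.845 = 9.4 m/min

9.4


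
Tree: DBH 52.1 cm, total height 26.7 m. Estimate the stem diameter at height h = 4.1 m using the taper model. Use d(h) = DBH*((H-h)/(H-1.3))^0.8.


Taper: d(h) = DBH * ((H - h) / (H - 1.3))^0.8
Numerator = H - h = 26.7 - 4.1 = 22.6 m
Denominator = H - 1.3 = 26.7 - 1.3 = 25.4 m
Ratio = 22.6 / 25.4 = 0.88976
d = 52.1 * 0.88976^0.8 = 47.5 cm

47.5


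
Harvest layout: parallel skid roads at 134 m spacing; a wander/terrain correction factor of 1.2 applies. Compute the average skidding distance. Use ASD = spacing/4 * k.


Formula: ASD = (spacing / 4) * correction
Uncorrected distance = spacing / 4 = 134 / 4 = 33.5 m
ASD = 33.5 * 1.2 = 40 m

40


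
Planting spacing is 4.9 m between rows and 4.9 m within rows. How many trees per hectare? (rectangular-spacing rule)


Formula: TPH = 10000 m^2/ha / (spacing_x * spacing_y)
Area per tree = 4.9 m * 4.9 m = 24.01 m^2
TPH = 10000 / 24.01 = 416 trees/ha

416


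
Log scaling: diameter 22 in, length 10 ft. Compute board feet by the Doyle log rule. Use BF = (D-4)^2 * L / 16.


Doyle: BF = (D - 4)^2 * L / 16
Adjusted diameter = 22 - 4 = 18 in
(D-4)^2 = 18^2 = 324
BF = 324 * 10 / 16 = 203 BF

203


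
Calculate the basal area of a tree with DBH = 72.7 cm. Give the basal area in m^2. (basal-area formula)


Formula: BA = pi * (DBH/2)^2 / 10000  (cm^2 to m^2)
Radius = DBH/2 = 72.7/2 = 36.35 cm
BA = pi * 36.35^2 / 10000
   = 4151.0571 cm^2 / 10000
   = 0.4151 m^2

0.4151


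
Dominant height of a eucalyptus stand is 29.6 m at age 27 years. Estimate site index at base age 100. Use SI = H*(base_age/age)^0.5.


Formula: SI = H_dom * (base_age / age)^0.5
Age ratio = 100 / 27 = 3.7037
sqrt(age_ratio) = 1.9245
SI = 29.6 * 1.9245 = 57.0 m

57.0


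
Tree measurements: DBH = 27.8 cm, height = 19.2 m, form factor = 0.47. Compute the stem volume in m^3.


Formula: V = pi * (DBH/200)^2 * H * ff
Radius = DBH/200 = 27.8/200 = 0.139 m
Radius^2 = 0.139^2 = 0.019321 m^2
V = pi * 0.019321 * 19.2 * 0.47
V = 0.548 m^3

0.548


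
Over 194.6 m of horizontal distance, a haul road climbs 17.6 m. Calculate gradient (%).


Formula: Gradient = rise / run * 100
Gradient = 17.6 / 194.6 * 100 = 9.0%

9.0


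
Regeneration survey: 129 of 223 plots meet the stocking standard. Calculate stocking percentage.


Formula: Stocking % = stocked plots / total plots * 100
Stocking = 129 / 223 * 100
Stocking = 0.5785 * 100 = 57.8%

57.8


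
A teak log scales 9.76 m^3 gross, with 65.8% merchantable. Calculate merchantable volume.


Formula: MV = V_total * (merchantable_pct / 100)
Merchantable fraction = 65.8% / 100 = 0.658
MV = 9.76 m^3 * 0.658 = 6.422 m^3

6.422


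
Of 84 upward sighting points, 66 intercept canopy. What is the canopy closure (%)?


Formula: Canopy closure = covered points / total points * 100
Closure = 66 / 84 * 100
Closure = 0.7857 * 100 = 78.6%

78.6


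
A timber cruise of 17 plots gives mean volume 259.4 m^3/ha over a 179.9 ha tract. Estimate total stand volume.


Formula: Total Volume = Mean Volume per ha * Total Area
Total Volume = 259.4 m^3/ha * 179.9 ha
Total Volume = 46666 m^3

46666


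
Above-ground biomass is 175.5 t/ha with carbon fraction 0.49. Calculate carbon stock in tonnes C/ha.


Formula: Carbon Stock = Biomass * Carbon Fraction
C = 175.5 t/ha * 0.49
C = 86.0 t C/ha

86.0


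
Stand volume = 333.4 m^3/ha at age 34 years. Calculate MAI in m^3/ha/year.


Formula: MAI = Total Volume / Stand Age
MAI = 333.4 m^3/ha / 34 years
MAI = 9.81 m^3/ha/year

9.81


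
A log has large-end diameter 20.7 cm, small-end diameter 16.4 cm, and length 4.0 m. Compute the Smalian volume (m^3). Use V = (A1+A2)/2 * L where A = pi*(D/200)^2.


Smalian: V = (A1 + A2)/2 * L,  A = pi*(D/200)^2
A1 = pi*(20.7/200)^2 = 0.033654 m^2
A2 = pi*(16.4/200)^2 = 0.021124 m^2
V = (0.033654+0.021124)/2*4.0 = 0.1096 m^3

0.1096


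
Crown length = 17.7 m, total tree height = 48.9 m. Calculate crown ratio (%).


Formula: Crown Ratio = (Crown Length / Total Height) * 100
CR = (17.7 m / 48.9 m) * 100
CR = 0.362 * 100 = 36.2%

36.2


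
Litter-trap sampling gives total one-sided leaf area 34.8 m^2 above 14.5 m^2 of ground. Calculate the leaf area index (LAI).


Formula: LAI = total leaf area / ground area  (dimensionless)
LAI = 34.8 m^2 / 14.5 m^2
LAI = 2.4

2.4


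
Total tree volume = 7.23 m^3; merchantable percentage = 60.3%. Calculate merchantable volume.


Formula: MV = V_total * (merchantable_pct / 100)
Merchantable fraction = 60.3% / 100 = 0.603
MV = 7.23 m^3 * 0.603 = 4.36 m^3

4.36


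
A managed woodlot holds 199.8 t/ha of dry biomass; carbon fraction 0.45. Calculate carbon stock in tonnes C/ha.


Formula: Carbon Stock = Biomass * Carbon Fraction
C = 199.8 t/ha * 0.45
C = 89.9 t C/ha

89.9


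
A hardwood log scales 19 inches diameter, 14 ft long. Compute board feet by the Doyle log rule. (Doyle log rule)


Doyle: BF = (D - 4)^2 * L / 16
Adjusted diameter = 19 - 4 = 15 in
(D-4)^2 = 15^2 = 225
BF = 225 * 14 / 16 = 197 BF

197


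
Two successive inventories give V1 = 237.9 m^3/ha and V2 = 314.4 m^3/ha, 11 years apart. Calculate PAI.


Formula: PAI = (V_T2 - V_T1) / (T2 - T1)
Volume increment = 314.4 - 237.9 = 76.5 m^3/ha
PAI = 76.5 / 11 = 6.95 m^3/ha/year

6.95


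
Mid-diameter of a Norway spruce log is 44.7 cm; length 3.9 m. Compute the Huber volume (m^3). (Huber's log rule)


Huber: V = Am * L,  Am = pi*(Dm/200)^2
Am = pi*(44.7/200)^2 = 0.15693 m^2
V = 0.15693*3.9 = 0.612 m^3

0.612


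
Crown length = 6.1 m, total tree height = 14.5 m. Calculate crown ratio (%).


Formula: Crown Ratio = (Crown Length / Total Height) * 100
CR = (6.1 m / 14.5 m) * 100
CR = 0.4207 * 100 = 42.1%

42.1


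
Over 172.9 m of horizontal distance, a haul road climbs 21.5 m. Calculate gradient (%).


Formula: Gradient = rise / run * 100
Gradient = 21.5 / 172.9 * 100 = 12.4%

12.4


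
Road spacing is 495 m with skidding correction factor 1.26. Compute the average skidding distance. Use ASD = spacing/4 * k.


Formula: ASD = (spacing / 4) * correction
Uncorrected distance = spacing / 4 = 495 / 4 = 123.75 m
ASD = 123.75 * 1.26 = 156 m

156


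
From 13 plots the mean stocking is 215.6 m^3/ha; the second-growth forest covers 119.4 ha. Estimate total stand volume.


Formula: Total Volume = Mean Volume per ha * Total Area
Total Volume = 215.6 m^3/ha * 119.4 ha
Total Volume = 25743 m^3

25743


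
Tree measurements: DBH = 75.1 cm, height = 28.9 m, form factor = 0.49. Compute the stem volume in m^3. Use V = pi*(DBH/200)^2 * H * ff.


Formula: V = pi * (DBH/200)^2 * H * ff
Radius = DBH/200 = 75.1/200 = 0.3755 m
Radius^2 = 0.3755^2 = 0.14100025 m^2
V = pi * 0.14100025 * 28.9 * 0.49
V = 6.273 m^3

6.273


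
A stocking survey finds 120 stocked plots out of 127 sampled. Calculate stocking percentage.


Formula: Stocking % = stocked plots / total plots * 100
Stocking = 120 / 127 * 100
Stocking = 0.9449 * 100 = 94.5%

94.5


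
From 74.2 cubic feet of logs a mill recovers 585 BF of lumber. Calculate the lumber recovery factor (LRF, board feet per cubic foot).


Formula: LRF = Lumber Output (BF) / Log Input (ft^3)
LRF = 585 BF / 74.2 ft^3
LRF = 7.88 BF/ft^3

7.88


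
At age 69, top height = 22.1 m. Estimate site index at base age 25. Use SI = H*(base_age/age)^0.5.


Formula: SI = H_dom * (base_age / age)^0.5
Age ratio = 25 / 69 = 0.36232
sqrt(age_ratio) = 0.60193
SI = 22.1 * 0.60193 = 13.3 m

13.3


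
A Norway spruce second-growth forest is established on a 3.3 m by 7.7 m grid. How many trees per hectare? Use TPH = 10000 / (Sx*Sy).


Formula: TPH = 10000 m^2/ha / (spacing_x * spacing_y)
Area per tree = 3.3 m * 7.7 m = 25.41 m^2
TPH = 10000 / 25.41 = 394 trees/ha

394


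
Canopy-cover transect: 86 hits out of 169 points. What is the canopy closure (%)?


Formula: Canopy closure = covered points / total points * 100
Closure = 86 / 169 * 100
Closure = 0.5089 * 100 = 50.9%

50.9


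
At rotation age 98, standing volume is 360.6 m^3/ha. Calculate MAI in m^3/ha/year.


Formula: MAI = Total Volume / Stand Age
MAI = 360.6 m^3/ha / 98 years
MAI = 3.68 m^3/ha/year

3.68


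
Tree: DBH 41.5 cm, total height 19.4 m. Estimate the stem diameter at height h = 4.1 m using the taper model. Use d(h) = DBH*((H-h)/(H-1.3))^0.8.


Taper: d(h) = DBH * ((H - h) / (H - 1.3))^0.8
Numerator = H - h = 19.4 - 4.1 = 15.3 m
Denominator = H - 1.3 = 19.4 - 1.3 = 18.1 m
Ratio = 15.3 / 18.1 = 0.8453
d = 41.5 * 0.8453^0.8 = 36.3 cm

36.3


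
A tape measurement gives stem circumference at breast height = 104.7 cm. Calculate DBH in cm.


Formula: DBH = C / pi
DBH = 104.7 / pi
pi = 3.14159...
DBH = 33.3 cm

33.3


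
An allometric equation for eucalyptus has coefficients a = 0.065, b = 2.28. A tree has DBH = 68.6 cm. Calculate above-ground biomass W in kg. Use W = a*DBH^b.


Formula: W = a * DBH^b  (allometric power law)
DBH^b = 68.6^2.28 = 15375.1366
W = 0.065 * 15375.1366 = 999.4 kg

999.4


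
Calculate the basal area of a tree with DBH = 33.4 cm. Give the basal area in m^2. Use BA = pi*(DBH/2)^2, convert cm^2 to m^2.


Formula: BA = pi * (DBH/2)^2 / 10000  (cm^2 to m^2)
Radius = DBH/2 = 33.4/2 = 16.7 cm
BA = pi * 16.7^2 / 10000
   = 876.1588 cm^2 / 10000
   = 0.0876 m^2

0.0876


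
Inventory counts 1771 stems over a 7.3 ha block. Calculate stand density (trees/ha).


Formula: Stand Density = N_trees / Area_ha
Density = 1771 trees / 7.3 ha
Density = 243 trees/ha

243


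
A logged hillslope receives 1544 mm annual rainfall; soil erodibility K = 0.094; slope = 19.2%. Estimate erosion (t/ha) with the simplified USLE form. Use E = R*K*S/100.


Formula: E = R * K * S / 100  (simplified USLE)
R * K = 1544 * 0.094 = 145.136
E = 145.136 * 19.2 / 100 = 27.87 t/ha

27.87


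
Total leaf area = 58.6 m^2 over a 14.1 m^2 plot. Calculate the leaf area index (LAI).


Formula: LAI = total leaf area / ground area  (dimensionless)
LAI = 58.6 m^2 / 14.1 m^2
LAI = 4.16

4.16


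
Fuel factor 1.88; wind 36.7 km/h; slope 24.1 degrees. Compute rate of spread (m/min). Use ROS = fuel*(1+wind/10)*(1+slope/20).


Formula: ROS = fuel * (1 + wind/10) * (1 + slope/20)
Wind factor = 1 + 36.7/10 = 4.67
Slope factor = 1 + 24.1/20 = 2.205
ROS = 1.88 * 4.67 * 2.205 = 19.36 m/min

19.36


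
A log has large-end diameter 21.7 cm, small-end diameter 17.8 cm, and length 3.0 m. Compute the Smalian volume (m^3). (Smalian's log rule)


Smalian: V = (A1 + A2)/2 * L,  A = pi*(D/200)^2
A1 = pi*(21.7/200)^2 = 0.036984 m^2
A2 = pi*(17.8/200)^2 = 0.024885 m^2
V = (0.036984+0.024885)/2*3.0 = 0.0928 m^3

0.0928


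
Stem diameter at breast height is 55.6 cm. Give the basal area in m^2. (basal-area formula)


Formula: BA = pi * (DBH/2)^2 / 10000  (cm^2 to m^2)
Radius = DBH/2 = 55.6/2 = 27.8 cm
BA = pi * 27.8^2 / 10000
   = 2427.9485 cm^2 / 10000
   = 0.2428 m^2

0.2428


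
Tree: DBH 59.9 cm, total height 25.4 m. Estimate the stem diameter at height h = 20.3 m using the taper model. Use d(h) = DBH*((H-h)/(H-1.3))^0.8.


Taper: d(h) = DBH * ((H - h) / (H - 1.3))^0.8
Numerator = H - h = 25.4 - 20.3 = 5.1 m
Denominator = H - 1.3 = 25.4 - 1.3 = 24.1 m
Ratio = 5.1 / 24.1 = 0.21162
d = 59.9 * 0.21162^0.8 = 17.3 cm

17.3


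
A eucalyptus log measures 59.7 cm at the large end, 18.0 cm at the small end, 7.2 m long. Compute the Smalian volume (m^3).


Smalian: V = (A1 + A2)/2 * L,  A = pi*(D/200)^2
A1 = pi*(59.7/200)^2 = 0.279923 m^2
A2 = pi*(18.0/200)^2 = 0.025447 m^2
V = (0.279923+0.025447)/2*7.2 = 1.0993 m^3

1.0993


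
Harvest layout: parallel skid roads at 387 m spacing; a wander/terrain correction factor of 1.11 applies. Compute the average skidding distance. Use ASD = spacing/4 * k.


Formula: ASD = (spacing / 4) * correction
Uncorrected distance = spacing / 4 = 387 / 4 = 96.75 m
ASD = 96.75 * 1.11 = 107 m

107


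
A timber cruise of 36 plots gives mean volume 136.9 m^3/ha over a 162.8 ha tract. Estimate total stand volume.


Formula: Total Volume = Mean Volume per ha * Total Area
Total Volume = 136.9 m^3/ha * 162.8 ha
Total Volume = 22287 m^3

22287


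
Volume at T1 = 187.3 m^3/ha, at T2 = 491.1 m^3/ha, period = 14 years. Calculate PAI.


Formula: PAI = (V_T2 - V_T1) / (T2 - T1)
Volume increment = 491.1 - 187.3 = 303.8 m^3/ha
PAI = 303.8 / 14 = 21.7 m^3/ha/year

21.7


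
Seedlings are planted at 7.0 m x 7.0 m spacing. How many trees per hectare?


Formula: TPH = 10000 m^2/ha / (spacing_x * spacing_y)
Area per tree = 7.0 m * 7.0 m = 49.0 m^2
TPH = 10000 / 49.0 = 204 trees/ha

204


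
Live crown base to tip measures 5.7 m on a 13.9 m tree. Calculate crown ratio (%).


Formula: Crown Ratio = (Crown Length / Total Height) * 100
CR = (5.7 m / 13.9 m) * 100
CR = 0.4101 * 100 = 41.0%

41.0


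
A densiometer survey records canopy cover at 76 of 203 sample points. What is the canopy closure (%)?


Formula: Canopy closure = covered points / total points * 100
Closure = 76 / 203 * 100
Closure = 0.3744 * 100 = 37.4%

37.4


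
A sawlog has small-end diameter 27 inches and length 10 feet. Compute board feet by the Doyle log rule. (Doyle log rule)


Doyle: BF = (D - 4)^2 * L / 16
Adjusted diameter = 27 - 4 = 23 in
(D-4)^2 = 23^2 = 529
BF = 529 * 10 / 16 = 331 BF

331


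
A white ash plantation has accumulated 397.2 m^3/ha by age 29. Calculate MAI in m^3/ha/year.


Formula: MAI = Total Volume / Stand Age
MAI = 397.2 m^3/ha / 29 years
MAI = 13.7 m^3/ha/year

13.7


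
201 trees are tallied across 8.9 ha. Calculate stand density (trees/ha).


Formula: Stand Density = N_trees / Area_ha
Density = 201 trees / 8.9 ha
Density = 23 trees/ha

23


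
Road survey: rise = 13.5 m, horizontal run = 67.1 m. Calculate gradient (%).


Formula: Gradient = rise / run * 100
Gradient = 13.5 / 67.1 * 100 = 20.1%

20.1


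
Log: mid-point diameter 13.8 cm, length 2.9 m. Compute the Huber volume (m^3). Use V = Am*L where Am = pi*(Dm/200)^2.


Huber: V = Am * L,  Am = pi*(Dm/200)^2
Am = pi*(13.8/200)^2 = 0.014957 m^2
V = 0.014957*2.9 = 0.0434 m^3

0.0434


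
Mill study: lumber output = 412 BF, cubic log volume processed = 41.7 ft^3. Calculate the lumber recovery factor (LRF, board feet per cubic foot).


Formula: LRF = Lumber Output (BF) / Log Input (ft^3)
LRF = 412 BF / 41.7 ft^3
LRF = 9.88 BF/ft^3

9.88


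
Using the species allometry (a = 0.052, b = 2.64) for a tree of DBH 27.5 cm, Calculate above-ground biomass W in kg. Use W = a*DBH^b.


Formula: W = a * DBH^b  (allometric power law)
DBH^b = 27.5^2.64 = 6307.2248
W = 0.052 * 6307.2248 = 328.0 kg

328.0


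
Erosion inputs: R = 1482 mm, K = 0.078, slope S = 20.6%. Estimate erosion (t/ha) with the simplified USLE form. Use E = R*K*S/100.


Formula: E = R * K * S / 100  (simplified USLE)
R * K = 1482 * 0.078 = 115.596
E = 115.596 * 20.6 / 100 = 23.81 t/ha

23.81


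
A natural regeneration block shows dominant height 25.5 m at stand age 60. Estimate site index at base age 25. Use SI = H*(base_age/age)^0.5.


Formula: SI = H_dom * (base_age / age)^0.5
Age ratio = 25 / 60 = 0.41667
sqrt(age_ratio) = 0.6455
SI = 25.5 * 0.6455 = 16.5 m

16.5


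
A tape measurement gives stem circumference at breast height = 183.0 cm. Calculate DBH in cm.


Formula: DBH = C / pi
DBH = 183.0 / pi
pi = 3.14159...
DBH = 58.3 cm

58.3


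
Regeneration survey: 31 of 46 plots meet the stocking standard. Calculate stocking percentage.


Formula: Stocking % = stocked plots / total plots * 100
Stocking = 31 / 46 * 100
Stocking = 0.6739 * 100 = 67.4%

67.4


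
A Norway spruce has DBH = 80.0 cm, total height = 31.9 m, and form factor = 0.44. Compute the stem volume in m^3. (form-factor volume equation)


Formula: V = pi * (DBH/200)^2 * H * ff
Radius = DBH/200 = 80.0/200 = 0.4 m
Radius^2 = 0.4^2 = 0.16 m^2
V = pi * 0.16 * 31.9 * 0.44
V = 7.055 m^3

7.055


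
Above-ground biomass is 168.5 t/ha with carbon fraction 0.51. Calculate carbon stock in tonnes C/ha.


Formula: Carbon Stock = Biomass * Carbon Fraction
C = 168.5 t/ha * 0.51
C = 85.9 t C/ha

85.9


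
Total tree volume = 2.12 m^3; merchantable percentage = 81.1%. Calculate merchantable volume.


Formula: MV = V_total * (merchantable_pct / 100)
Merchantable fraction = 81.1% / 100 = 0.811
MV = 2.12 m^3 * 0.811 = 1.719 m^3

1.719


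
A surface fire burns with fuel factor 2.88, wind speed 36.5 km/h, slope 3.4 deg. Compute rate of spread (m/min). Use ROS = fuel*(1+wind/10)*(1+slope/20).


Formula: ROS = fuel * (1 + wind/10) * (1 + slope/20)
Wind factor = 1 + 36.5/10 = 4.65
Slope factor = 1 + 3.4/20 = 1.17
ROS = 2.88 * 4.65 * 1.17 = 15.67 m/min

15.67


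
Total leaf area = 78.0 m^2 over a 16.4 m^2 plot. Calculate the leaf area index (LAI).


Formula: LAI = total leaf area / ground area  (dimensionless)
LAI = 78.0 m^2 / 16.4 m^2
LAI = 4.76

4.76


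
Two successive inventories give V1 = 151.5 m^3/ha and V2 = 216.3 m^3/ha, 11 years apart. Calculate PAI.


Formula: PAI = (V_T2 - V_T1) / (T2 - T1)
Volume increment = 216.3 - 151.5 = 64.8 m^3/ha
PAI = 64.8 / 11 = 5.89 m^3/ha/year

5.89


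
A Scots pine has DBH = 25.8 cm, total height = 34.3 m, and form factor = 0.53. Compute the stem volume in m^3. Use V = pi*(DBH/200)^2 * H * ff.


Formula: V = pi * (DBH/200)^2 * H * ff
Radius = DBH/200 = 25.8/200 = 0.129 m
Radius^2 = 0.129^2 = 0.016641 m^2
V = pi * 0.016641 * 34.3 * 0.53
V = 0.95 m^3

0.95


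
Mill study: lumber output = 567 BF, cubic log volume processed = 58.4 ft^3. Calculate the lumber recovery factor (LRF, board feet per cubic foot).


Formula: LRF = Lumber Output (BF) / Log Input (ft^3)
LRF = 567 BF / 58.4 ft^3
LRF = 9.71 BF/ft^3

9.71


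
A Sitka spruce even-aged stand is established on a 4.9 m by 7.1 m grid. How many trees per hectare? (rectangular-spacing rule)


Formula: TPH = 10000 m^2/ha / (spacing_x * spacing_y)
Area per tree = 4.9 m * 7.1 m = 34.79 m^2
TPH = 10000 / 34.79 = 287 trees/ha

287


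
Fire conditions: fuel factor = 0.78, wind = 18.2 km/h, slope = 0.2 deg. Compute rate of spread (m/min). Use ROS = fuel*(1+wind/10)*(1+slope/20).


Formula: ROS = fuel * (1 + wind/10) * (1 + slope/20)
Wind factor = 1 + 18.2/10 = 2.82
Slope factor = 1 + 0.2/20 = 1.01
ROS = 0.78 * 2.82 * 1.01 = 2.22 m/min

2.22


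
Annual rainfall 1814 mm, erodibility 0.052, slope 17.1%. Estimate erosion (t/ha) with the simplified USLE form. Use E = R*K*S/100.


Formula: E = R * K * S / 100  (simplified USLE)
R * K = 1814 * 0.052 = 94.328
E = 94.328 * 17.1 / 100 = 16.13 t/ha

16.13


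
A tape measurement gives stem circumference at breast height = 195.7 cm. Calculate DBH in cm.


Formula: DBH = C / pi
DBH = 195.7 / pi
pi = 3.14159...
DBH = 62.3 cm

62.3


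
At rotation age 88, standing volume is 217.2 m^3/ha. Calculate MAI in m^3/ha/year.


Formula: MAI = Total Volume / Stand Age
MAI = 217.2 m^3/ha / 88 years
MAI = 2.47 m^3/ha/year

2.47


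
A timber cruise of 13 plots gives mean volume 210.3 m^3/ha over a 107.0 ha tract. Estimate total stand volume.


Formula: Total Volume = Mean Volume per ha * Total Area
Total Volume = 210.3 m^3/ha * 107.0 ha
Total Volume = 22502 m^3

22502


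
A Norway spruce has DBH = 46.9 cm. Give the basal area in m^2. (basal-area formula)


Formula: BA = pi * (DBH/2)^2 / 10000  (cm^2 to m^2)
Radius = DBH/2 = 46.9/2 = 23.45 cm
BA = pi * 23.45^2 / 10000
   = 1727.5697 cm^2 / 10000
   = 0.1728 m^2

0.1728


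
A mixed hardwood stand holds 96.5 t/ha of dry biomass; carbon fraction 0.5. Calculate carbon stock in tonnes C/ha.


Formula: Carbon Stock = Biomass * Carbon Fraction
C = 96.5 t/ha * 0.5
C = 48.3 t C/ha

48.3


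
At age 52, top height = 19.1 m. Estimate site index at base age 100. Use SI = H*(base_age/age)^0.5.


Formula: SI = H_dom * (base_age / age)^0.5
Age ratio = 100 / 52 = 1.92308
sqrt(age_ratio) = 1.38675
SI = 19.1 * 1.38675 = 26.5 m

26.5


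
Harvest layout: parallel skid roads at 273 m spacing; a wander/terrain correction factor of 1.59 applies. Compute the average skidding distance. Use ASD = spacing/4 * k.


Formula: ASD = (spacing / 4) * correction
Uncorrected distance = spacing / 4 = 273 / 4 = 68.25 m
ASD = 68.25 * 1.59 = 109 m

109


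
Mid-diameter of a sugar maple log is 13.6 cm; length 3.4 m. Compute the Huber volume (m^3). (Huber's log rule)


Huber: V = Am * L,  Am = pi*(Dm/200)^2
Am = pi*(13.6/200)^2 = 0.014527 m^2
V = 0.014527*3.4 = 0.0494 m^3

0.0494


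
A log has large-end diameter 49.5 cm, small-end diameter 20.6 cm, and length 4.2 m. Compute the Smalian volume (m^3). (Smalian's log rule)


Smalian: V = (A1 + A2)/2 * L,  A = pi*(D/200)^2
A1 = pi*(49.5/200)^2 = 0.192442 m^2
A2 = pi*(20.6/200)^2 = 0.033329 m^2
V = (0.192442+0.033329)/2*4.2 = 0.4741 m^3

0.4741


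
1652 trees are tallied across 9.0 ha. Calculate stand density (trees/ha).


Formula: Stand Density = N_trees / Area_ha
Density = 1652 trees / 9.0 ha
Density = 184 trees/ha

184


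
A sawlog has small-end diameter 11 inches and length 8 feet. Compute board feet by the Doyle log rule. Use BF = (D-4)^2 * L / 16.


Doyle: BF = (D - 4)^2 * L / 16
Adjusted diameter = 11 - 4 = 7 in
(D-4)^2 = 7^2 = 49
BF = 49 * 8 / 16 = 25 BF

25


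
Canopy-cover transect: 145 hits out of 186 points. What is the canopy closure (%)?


Formula: Canopy closure = covered points / total points * 100
Closure = 145 / 186 * 100
Closure = 0.7796 * 100 = 78.0%

78.0


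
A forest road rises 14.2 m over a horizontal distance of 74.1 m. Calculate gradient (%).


Formula: Gradient = rise / run * 100
Gradient = 14.2 / 74.1 * 100 = 19.2%

19.2


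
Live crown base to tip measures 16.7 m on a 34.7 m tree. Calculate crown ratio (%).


Formula: Crown Ratio = (Crown Length / Total Height) * 100
CR = (16.7 m / 34.7 m) * 100
CR = 0.4813 * 100 = 48.1%

48.1


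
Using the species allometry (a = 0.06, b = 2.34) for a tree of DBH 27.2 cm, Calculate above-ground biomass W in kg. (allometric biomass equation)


Formula: W = a * DBH^b  (allometric power law)
DBH^b = 27.2^2.34 = 2274.5277
W = 0.06 * 2274.5277 = 136.5 kg

136.5


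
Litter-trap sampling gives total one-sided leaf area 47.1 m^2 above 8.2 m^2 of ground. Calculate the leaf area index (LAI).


Formula: LAI = total leaf area / ground area  (dimensionless)
LAI = 47.1 m^2 / 8.2 m^2
LAI = 5.74

5.74


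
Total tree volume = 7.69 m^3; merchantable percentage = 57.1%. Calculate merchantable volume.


Formula: MV = V_total * (merchantable_pct / 100)
Merchantable fraction = 57.1% / 100 = 0.571
MV = 7.69 m^3 * 0.571 = 4.391 m^3

4.391


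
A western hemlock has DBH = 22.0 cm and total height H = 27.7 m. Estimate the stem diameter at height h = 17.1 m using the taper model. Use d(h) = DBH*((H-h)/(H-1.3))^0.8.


Taper: d(h) = DBH * ((H - h) / (H - 1.3))^0.8
Numerator = H - h = 27.7 - 17.1 = 10.6 m
Denominator = H - 1.3 = 27.7 - 1.3 = 26.4 m
Ratio = 10.6 / 26.4 = 0.40152
d = 22.0 * 0.40152^0.8 = 10.6 cm

10.6


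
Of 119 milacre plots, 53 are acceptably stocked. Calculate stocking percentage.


Formula: Stocking % = stocked plots / total plots * 100
Stocking = 53 / 119 * 100
Stocking = 0.4454 * 100 = 44.5%

44.5


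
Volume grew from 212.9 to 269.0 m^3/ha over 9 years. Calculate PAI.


Formula: PAI = (V_T2 - V_T1) / (T2 - T1)
Volume increment = 269.0 - 212.9 = 56.1 m^3/ha
PAI = 56.1 / 9 = 6.23 m^3/ha/year

6.23
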